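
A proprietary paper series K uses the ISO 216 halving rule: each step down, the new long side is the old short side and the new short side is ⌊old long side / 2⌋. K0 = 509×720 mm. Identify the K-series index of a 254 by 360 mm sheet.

K2

K0: 509 × 720 mm
K1: 360 × 509 mm
K2: 254 × 360 mm
K3: 180 × 254 mm
→ matches K2.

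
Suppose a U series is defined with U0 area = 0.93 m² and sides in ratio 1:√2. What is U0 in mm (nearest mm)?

Let the short side be w mm. Then w · w√2 = 0.93 m² = 930,000 mm².
w² = 930,000/√2, so w ≈ 810.9 mm; long side = w√2 ≈ 1146.8 mm.

811 × 1147 mm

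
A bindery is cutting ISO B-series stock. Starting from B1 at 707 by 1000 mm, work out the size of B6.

125 × 176 mm

B2: ⌊1000/2⌋ × 707 = 500 × 707 mm
B3: ⌊707/2⌋ × 500 = 353 × 500 mm
B4: ⌊500/2⌋ × 353 = 250 × 353 mm
B5: ⌊353/2⌋ × 250 = 176 × 250 mm
B6: ⌊250/2⌋ × 176 = 125 × 176 mm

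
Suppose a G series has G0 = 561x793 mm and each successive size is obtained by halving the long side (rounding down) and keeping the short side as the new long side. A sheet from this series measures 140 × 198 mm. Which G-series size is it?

G0: 561 × 793 mm
G1: 396 × 561 mm
G2: 280 × 396 mm
G3: 198 × 280 mm
G4: 140 × 198 mm
G5: 99 × 140 mm
→ matches G4.

G4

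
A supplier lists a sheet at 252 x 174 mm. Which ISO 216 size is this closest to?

Aspect ratio 252/174 ≈ 1.448 (ISO target is √2 ≈ 1.414).
In the B-series (B0 = 1000 × 1414 mm): B5 = 176 × 250 mm.
Off by 4 mm total — nearest standard size.

B5 (176 × 250 mm)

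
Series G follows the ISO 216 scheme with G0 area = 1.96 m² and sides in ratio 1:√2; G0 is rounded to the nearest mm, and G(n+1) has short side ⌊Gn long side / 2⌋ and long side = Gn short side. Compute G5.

Let G0's short side be w mm. w · w√2 = 1.96 m² = 1,960,000 mm², so w ≈ 1177.3 mm and w√2 ≈ 1664.9 mm → G0 = 1177 × 1665 mm.
G1: ⌊1665/2⌋ × 1177 = 832 × 1177 mm
G2: ⌊1177/2⌋ × 832 = 588 × 832 mm
G3: ⌊832/2⌋ × 588 = 416 × 588 mm
G4: ⌊588/2⌋ × 416 = 294 × 416 mm
G5: ⌊416/2⌋ × 294 = 208 × 294 mm

208 × 294 mm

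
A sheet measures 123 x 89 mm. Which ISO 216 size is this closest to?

B7 (88 × 125 mm)

Aspect ratio 123/89 ≈ 1.382 (ISO target is √2 ≈ 1.414).
In the B-series (B0 = 1000 × 1414 mm): B7 = 88 × 125 mm.
Off by 3 mm total — nearest standard size.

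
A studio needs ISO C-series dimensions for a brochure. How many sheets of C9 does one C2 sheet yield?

128

Each ISO step halves the sheet: 1 × C2 → 2 × C3 → 4 × C4 → 8 × C5 → …
From C2 to C9 is 7 halving steps: 2^7 = 128.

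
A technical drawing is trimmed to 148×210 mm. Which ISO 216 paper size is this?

A5 (148 × 210 mm)

Aspect ratio 210/148 ≈ 1.419 — close to the ISO √2 ≈ 1.414.
In the A-series (A0 area = 1 m²): A5 = 148 × 210 mm.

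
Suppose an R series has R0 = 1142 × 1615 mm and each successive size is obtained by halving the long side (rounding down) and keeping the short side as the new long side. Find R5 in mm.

201 × 285 mm

R1 = 807 × 1142 mm (from R0 by 1 halving).
R2: ⌊1142/2⌋ × 807 = 571 × 807 mm
R3: ⌊807/2⌋ × 571 = 403 × 571 mm
R4: ⌊571/2⌋ × 403 = 285 × 403 mm
R5: ⌊403/2⌋ × 285 = 201 × 285 mm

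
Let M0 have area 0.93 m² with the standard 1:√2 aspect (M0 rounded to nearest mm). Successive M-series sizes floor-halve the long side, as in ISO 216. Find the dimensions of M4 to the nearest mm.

Let M0's short side be w mm. w · w√2 = 0.93 m² = 930,000 mm², so w ≈ 810.9 mm and w√2 ≈ 1146.8 mm → M0 = 811 × 1147 mm.
M1: ⌊1147/2⌋ × 811 = 573 × 811 mm
M2: ⌊811/2⌋ × 573 = 405 × 573 mm
M3: ⌊573/2⌋ × 405 = 286 × 405 mm
M4: ⌊405/2⌋ × 286 = 202 × 286 mm

202 × 286 mm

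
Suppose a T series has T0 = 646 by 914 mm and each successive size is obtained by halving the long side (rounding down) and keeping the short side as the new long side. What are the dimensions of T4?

161 × 228 mm

T1: ⌊914/2⌋ × 646 = 457 × 646 mm
T2: ⌊646/2⌋ × 457 = 323 × 457 mm
T3: ⌊457/2⌋ × 323 = 228 × 323 mm
T4: ⌊323/2⌋ × 228 = 161 × 228 mm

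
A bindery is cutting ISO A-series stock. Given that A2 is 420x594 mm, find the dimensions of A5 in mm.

148 × 210 mm

A3: ⌊594/2⌋ × 420 = 297 × 420 mm
A4: ⌊420/2⌋ × 297 = 210 × 297 mm
A5: ⌊297/2⌋ × 210 = 148 × 210 mm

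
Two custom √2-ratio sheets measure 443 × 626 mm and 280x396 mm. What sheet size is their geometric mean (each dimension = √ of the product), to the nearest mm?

Short side: √(443 · 280) = √124040 ≈ 352.2 → 352 mm
Long side: √(626 · 396) = √247896 ≈ 497.9 → 498 mm

352 × 498 mm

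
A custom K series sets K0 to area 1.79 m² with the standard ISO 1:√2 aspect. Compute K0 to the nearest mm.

1125 × 1591 mm

Let the short side be w mm. Then w · w√2 = 1.79 m² = 1,790,000 mm².
w² = 1,790,000/√2, so w ≈ 1125.0 mm; long side = w√2 ≈ 1591.1 mm.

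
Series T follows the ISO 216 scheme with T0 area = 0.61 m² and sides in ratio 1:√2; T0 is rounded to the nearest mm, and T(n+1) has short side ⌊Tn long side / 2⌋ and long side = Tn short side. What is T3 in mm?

Let T0's short side be w mm. w · w√2 = 0.61 m² = 610,000 mm², so w ≈ 656.8 mm and w√2 ≈ 928.8 mm → T0 = 657 × 929 mm.
T1: ⌊929/2⌋ × 657 = 464 × 657 mm
T2: ⌊657/2⌋ × 464 = 328 × 464 mm
T3: ⌊464/2⌋ × 328 = 232 × 328 mm

232 × 328 mm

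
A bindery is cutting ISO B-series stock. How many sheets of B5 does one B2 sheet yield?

Each ISO step halves the sheet: 1 × B2 → 2 × B3 → 4 × B4 → 8 × B5
From B2 to B5 is 3 halving steps: 2^3 = 8.

8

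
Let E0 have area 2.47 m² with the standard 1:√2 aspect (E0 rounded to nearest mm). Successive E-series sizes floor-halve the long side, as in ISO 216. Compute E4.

Let E0's short side be w mm. w · w√2 = 2.47 m² = 2,470,000 mm², so w ≈ 1321.6 mm and w√2 ≈ 1869.0 mm → E0 = 1322 × 1869 mm.
E1: ⌊1869/2⌋ × 1322 = 934 × 1322 mm
E2: ⌊1322/2⌋ × 934 = 661 × 934 mm
E3: ⌊934/2⌋ × 661 = 467 × 661 mm
E4: ⌊661/2⌋ × 467 = 330 × 467 mm

330 × 467 mm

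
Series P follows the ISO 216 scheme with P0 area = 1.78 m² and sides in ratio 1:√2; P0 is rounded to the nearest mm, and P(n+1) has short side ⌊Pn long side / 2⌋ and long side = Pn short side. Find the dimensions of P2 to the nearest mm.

561 × 793 mm

Let P0's short side be w mm. w · w√2 = 1.78 m² = 1,780,000 mm², so w ≈ 1121.9 mm and w√2 ≈ 1586.6 mm → P0 = 1122 × 1587 mm.
P1: ⌊1587/2⌋ × 1122 = 793 × 1122 mm
P2: ⌊1122/2⌋ × 793 = 561 × 793 mm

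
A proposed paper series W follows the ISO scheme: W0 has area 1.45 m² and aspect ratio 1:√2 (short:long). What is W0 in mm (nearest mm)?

1013 × 1432 mm

Let the short side be w mm. Then w · w√2 = 1.45 m² = 1,450,000 mm².
w² = 1,450,000/√2, so w ≈ 1012.6 mm; long side = w√2 ≈ 1432.0 mm.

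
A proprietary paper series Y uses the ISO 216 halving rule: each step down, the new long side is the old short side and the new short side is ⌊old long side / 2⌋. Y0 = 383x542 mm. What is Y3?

135 × 191 mm

Y1: ⌊542/2⌋ × 383 = 271 × 383 mm
Y2: ⌊383/2⌋ × 271 = 191 × 271 mm
Y3: ⌊271/2⌋ × 191 = 135 × 191 mm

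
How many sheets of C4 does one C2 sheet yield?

4

C2 = 458 × 648 mm; C4 = 229 × 324 mm.
Each halving step doubles the count; 2 steps from C2 to C4.
2^2 = 4.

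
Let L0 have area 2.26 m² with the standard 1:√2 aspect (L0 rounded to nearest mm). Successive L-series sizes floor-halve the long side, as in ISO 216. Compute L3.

Let L0's short side be w mm. w · w√2 = 2.26 m² = 2,260,000 mm², so w ≈ 1264.1 mm and w√2 ≈ 1787.8 mm → L0 = 1264 × 1788 mm.
L1: ⌊1788/2⌋ × 1264 = 894 × 1264 mm
L2: ⌊1264/2⌋ × 894 = 632 × 894 mm
L3: ⌊894/2⌋ × 632 = 447 × 632 mm

447 × 632 mm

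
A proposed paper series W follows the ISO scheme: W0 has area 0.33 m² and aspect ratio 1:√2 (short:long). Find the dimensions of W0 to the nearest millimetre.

483 × 683 mm

Let the short side be w mm. Then w · w√2 = 0.33 m² = 330,000 mm².
w² = 330,000/√2, so w ≈ 483.1 mm; long side = w√2 ≈ 683.1 mm.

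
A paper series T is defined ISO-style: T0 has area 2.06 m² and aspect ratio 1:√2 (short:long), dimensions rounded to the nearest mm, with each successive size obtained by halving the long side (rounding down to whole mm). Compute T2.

603 × 853 mm

Let T0's short side be w mm. w · w√2 = 2.06 m² = 2,060,000 mm², so w ≈ 1206.9 mm and w√2 ≈ 1706.8 mm → T0 = 1207 × 1707 mm.
T1: ⌊1707/2⌋ × 1207 = 853 × 1207 mm
T2: ⌊1207/2⌋ × 853 = 603 × 853 mm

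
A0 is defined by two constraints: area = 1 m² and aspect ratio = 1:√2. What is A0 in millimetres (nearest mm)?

Let the short side be w mm. Then the long side is w√2 and w · w√2 = 10⁶ mm².
w² = 10⁶/√2, so w = 1000 / 2^(1/4) ≈ 840.9 mm; long side = 1000 · 2^(1/4) ≈ 1189.2 mm.

841 × 1189 mm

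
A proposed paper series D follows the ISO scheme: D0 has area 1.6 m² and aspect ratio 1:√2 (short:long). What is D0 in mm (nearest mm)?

Let the short side be w mm. Then w · w√2 = 1.6 m² = 1,600,000 mm².
w² = 1,600,000/√2, so w ≈ 1063.7 mm; long side = w√2 ≈ 1504.2 mm.

1064 × 1504 mm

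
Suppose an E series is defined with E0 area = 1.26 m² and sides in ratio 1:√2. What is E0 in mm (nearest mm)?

Let the short side be w mm. Then w · w√2 = 1.26 m² = 1,260,000 mm².
w² = 1,260,000/√2, so w ≈ 943.9 mm; long side = w√2 ≈ 1334.9 mm.

944 × 1335 mm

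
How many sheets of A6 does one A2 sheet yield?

A2 = 420 × 594 mm; A6 = 105 × 148 mm.
Each halving step doubles the count; 4 steps from A2 to A6.
2^4 = 16.

16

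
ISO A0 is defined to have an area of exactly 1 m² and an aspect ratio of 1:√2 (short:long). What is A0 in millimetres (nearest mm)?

Let the short side be w mm. Then the long side is w√2 and w · w√2 = 10⁶ mm².
w² = 10⁶/√2, so w = 1000 / 2^(1/4) ≈ 840.9 mm; long side = 1000 · 2^(1/4) ≈ 1189.2 mm.

841 × 1189 mm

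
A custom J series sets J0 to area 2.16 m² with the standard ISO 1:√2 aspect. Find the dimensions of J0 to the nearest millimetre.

1236 × 1748 mm

Let the short side be w mm. Then w · w√2 = 2.16 m² = 2,160,000 mm².
w² = 2,160,000/√2, so w ≈ 1235.9 mm; long side = w√2 ≈ 1747.8 mm.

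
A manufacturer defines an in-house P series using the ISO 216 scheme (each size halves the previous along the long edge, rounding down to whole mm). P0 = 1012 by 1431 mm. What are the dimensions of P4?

P1: ⌊1431/2⌋ × 1012 = 715 × 1012 mm
P2: ⌊1012/2⌋ × 715 = 506 × 715 mm
P3: ⌊715/2⌋ × 506 = 357 × 506 mm
P4: ⌊506/2⌋ × 357 = 253 × 357 mm

253 × 357 mm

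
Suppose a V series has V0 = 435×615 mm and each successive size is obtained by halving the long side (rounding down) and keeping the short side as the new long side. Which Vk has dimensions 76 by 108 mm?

V0: 435 × 615 mm
V1: 307 × 435 mm
V2: 217 × 307 mm
V3: 153 × 217 mm
V4: 108 × 153 mm
V5: 76 × 108 mm
V6: 54 × 76 mm
→ matches V5.

V5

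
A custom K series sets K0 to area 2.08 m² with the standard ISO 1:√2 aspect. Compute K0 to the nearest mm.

Let the short side be w mm. Then w · w√2 = 2.08 m² = 2,080,000 mm².
w² = 2,080,000/√2, so w ≈ 1212.8 mm; long side = w√2 ≈ 1715.1 mm.

1213 × 1715 mm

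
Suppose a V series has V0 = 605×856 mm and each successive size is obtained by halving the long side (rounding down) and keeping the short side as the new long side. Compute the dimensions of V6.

75 × 107 mm

V1 = 428 × 605 mm (from V0 by 1 halving).
V2: ⌊605/2⌋ × 428 = 302 × 428 mm
V3: ⌊428/2⌋ × 302 = 214 × 302 mm
V4: ⌊302/2⌋ × 214 = 151 × 214 mm
V5: ⌊214/2⌋ × 151 = 107 × 151 mm
V6: ⌊151/2⌋ × 107 = 75 × 107 mm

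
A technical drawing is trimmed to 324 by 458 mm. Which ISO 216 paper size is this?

C3 (324 × 458 mm)

Aspect ratio 458/324 ≈ 1.414 — close to the ISO √2 ≈ 1.414.
In the C-series (envelope sizes, between A and B): C3 = 324 × 458 mm.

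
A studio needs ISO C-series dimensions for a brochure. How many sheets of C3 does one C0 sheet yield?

C0 = 917 × 1297 mm; C3 = 324 × 458 mm.
Each halving step doubles the count; 3 steps from C0 to C3.
2^3 = 8.

8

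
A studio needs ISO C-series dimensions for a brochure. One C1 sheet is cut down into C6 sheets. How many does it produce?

Each ISO step halves the sheet: 1 × C1 → 2 × C2 → 4 × C3 → 8 × C4 → …
From C1 to C6 is 5 halving steps: 2^5 = 32.

32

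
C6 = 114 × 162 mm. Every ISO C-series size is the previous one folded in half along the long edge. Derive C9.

C7: ⌊162/2⌋ × 114 = 81 × 114 mm
C8: ⌊114/2⌋ × 81 = 57 × 81 mm
C9: ⌊81/2⌋ × 57 = 40 × 57 mm

40 × 57 mm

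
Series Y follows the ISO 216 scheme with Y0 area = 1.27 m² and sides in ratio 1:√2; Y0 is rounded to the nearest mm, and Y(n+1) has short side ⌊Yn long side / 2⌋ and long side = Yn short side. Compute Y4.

237 × 335 mm

Let Y0's short side be w mm. w · w√2 = 1.27 m² = 1,270,000 mm², so w ≈ 947.6 mm and w√2 ≈ 1340.2 mm → Y0 = 948 × 1340 mm.
Y1: ⌊1340/2⌋ × 948 = 670 × 948 mm
Y2: ⌊948/2⌋ × 670 = 474 × 670 mm
Y3: ⌊670/2⌋ × 474 = 335 × 474 mm
Y4: ⌊474/2⌋ × 335 = 237 × 335 mm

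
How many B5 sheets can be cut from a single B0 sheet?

32

B0 = 1000 × 1414 mm; B5 = 176 × 250 mm.
Each halving step doubles the count; 5 steps from B0 to B5.
2^5 = 32.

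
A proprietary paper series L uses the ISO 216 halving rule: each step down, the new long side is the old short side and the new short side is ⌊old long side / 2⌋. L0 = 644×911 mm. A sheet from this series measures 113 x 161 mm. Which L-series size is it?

L0: 644 × 911 mm
L1: 455 × 644 mm
L2: 322 × 455 mm
L3: 227 × 322 mm
L4: 161 × 227 mm
L5: 113 × 161 mm
L6: 80 × 113 mm
→ matches L5.

L5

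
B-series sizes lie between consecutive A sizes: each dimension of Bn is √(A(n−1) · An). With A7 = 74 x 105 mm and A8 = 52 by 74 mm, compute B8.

Short side: √(74 · 52) = √3848 ≈ 62.0 → 62 mm
Long side: √(105 · 74) = √7770 ≈ 88.1 → 88 mm

62 × 88 mm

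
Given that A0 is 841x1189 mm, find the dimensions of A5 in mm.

A1: ⌊1189/2⌋ × 841 = 594 × 841 mm
A2: ⌊841/2⌋ × 594 = 420 × 594 mm
A3: ⌊594/2⌋ × 420 = 297 × 420 mm
A4: ⌊420/2⌋ × 297 = 210 × 297 mm
A5: ⌊297/2⌋ × 210 = 148 × 210 mm

148 × 210 mm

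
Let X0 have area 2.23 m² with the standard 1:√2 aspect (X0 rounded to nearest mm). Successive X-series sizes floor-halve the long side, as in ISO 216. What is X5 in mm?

222 × 314 mm

Let X0's short side be w mm. w · w√2 = 2.23 m² = 2,230,000 mm², so w ≈ 1255.7 mm and w√2 ≈ 1775.9 mm → X0 = 1256 × 1776 mm.
X1: ⌊1776/2⌋ × 1256 = 888 × 1256 mm
X2: ⌊1256/2⌋ × 888 = 628 × 888 mm
X3: ⌊888/2⌋ × 628 = 444 × 628 mm
X4: ⌊628/2⌋ × 444 = 314 × 444 mm
X5: ⌊444/2⌋ × 314 = 222 × 314 mm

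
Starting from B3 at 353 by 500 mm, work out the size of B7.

88 × 125 mm

B4: ⌊500/2⌋ × 353 = 250 × 353 mm
B5: ⌊353/2⌋ × 250 = 176 × 250 mm
B6: ⌊250/2⌋ × 176 = 125 × 176 mm
B7: ⌊176/2⌋ × 125 = 88 × 125 mm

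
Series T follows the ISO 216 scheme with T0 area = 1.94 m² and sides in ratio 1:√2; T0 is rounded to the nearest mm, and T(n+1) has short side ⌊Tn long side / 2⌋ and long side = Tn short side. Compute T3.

414 × 585 mm

Let T0's short side be w mm. w · w√2 = 1.94 m² = 1,940,000 mm², so w ≈ 1171.2 mm and w√2 ≈ 1656.4 mm → T0 = 1171 × 1656 mm.
T1: ⌊1656/2⌋ × 1171 = 828 × 1171 mm
T2: ⌊1171/2⌋ × 828 = 585 × 828 mm
T3: ⌊828/2⌋ × 585 = 414 × 585 mm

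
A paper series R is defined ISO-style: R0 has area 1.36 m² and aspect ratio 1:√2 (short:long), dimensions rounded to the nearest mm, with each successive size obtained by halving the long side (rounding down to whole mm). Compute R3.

346 × 490 mm

Let R0's short side be w mm. w · w√2 = 1.36 m² = 1,360,000 mm², so w ≈ 980.6 mm and w√2 ≈ 1386.8 mm → R0 = 981 × 1387 mm.
R1: ⌊1387/2⌋ × 981 = 693 × 981 mm
R2: ⌊981/2⌋ × 693 = 490 × 693 mm
R3: ⌊693/2⌋ × 490 = 346 × 490 mm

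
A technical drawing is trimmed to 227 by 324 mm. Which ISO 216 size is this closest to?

C4 (229 × 324 mm)

Aspect ratio 324/227 ≈ 1.427 — close to the ISO √2 ≈ 1.414.
In the C-series (envelope sizes, between A and B): C4 = 229 × 324 mm.
Off by 2 mm total — nearest standard size.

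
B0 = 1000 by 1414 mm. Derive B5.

B1: ⌊1414/2⌋ × 1000 = 707 × 1000 mm
B2: ⌊1000/2⌋ × 707 = 500 × 707 mm
B3: ⌊707/2⌋ × 500 = 353 × 500 mm
B4: ⌊500/2⌋ × 353 = 250 × 353 mm
B5: ⌊353/2⌋ × 250 = 176 × 250 mm

176 × 250 mm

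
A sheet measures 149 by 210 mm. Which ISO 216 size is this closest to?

Aspect ratio 210/149 ≈ 1.409 — close to the ISO √2 ≈ 1.414.
In the A-series (A0 area = 1 m²): A5 = 148 × 210 mm.
Off by 1 mm total — nearest standard size.

A5 (148 × 210 mm)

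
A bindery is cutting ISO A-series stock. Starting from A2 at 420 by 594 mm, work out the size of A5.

148 × 210 mm

A3: ⌊594/2⌋ × 420 = 297 × 420 mm
A4: ⌊420/2⌋ × 297 = 210 × 297 mm
A5: ⌊297/2⌋ × 210 = 148 × 210 mm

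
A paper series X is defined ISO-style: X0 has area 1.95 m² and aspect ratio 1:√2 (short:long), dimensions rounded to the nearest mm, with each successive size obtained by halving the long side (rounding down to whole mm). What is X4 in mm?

293 × 415 mm

Let X0's short side be w mm. w · w√2 = 1.95 m² = 1,950,000 mm², so w ≈ 1174.2 mm and w√2 ≈ 1660.6 mm → X0 = 1174 × 1661 mm.
X1: ⌊1661/2⌋ × 1174 = 830 × 1174 mm
X2: ⌊1174/2⌋ × 830 = 587 × 830 mm
X3: ⌊830/2⌋ × 587 = 415 × 587 mm
X4: ⌊587/2⌋ × 415 = 293 × 415 mm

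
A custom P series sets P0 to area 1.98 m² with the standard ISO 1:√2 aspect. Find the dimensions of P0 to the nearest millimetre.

Let the short side be w mm. Then w · w√2 = 1.98 m² = 1,980,000 mm².
w² = 1,980,000/√2, so w ≈ 1183.2 mm; long side = w√2 ≈ 1673.4 mm.

1183 × 1673 mm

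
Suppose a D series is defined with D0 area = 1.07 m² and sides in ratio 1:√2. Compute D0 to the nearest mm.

Let the short side be w mm. Then w · w√2 = 1.07 m² = 1,070,000 mm².
w² = 1,070,000/√2, so w ≈ 869.8 mm; long side = w√2 ≈ 1230.1 mm.

870 × 1230 mm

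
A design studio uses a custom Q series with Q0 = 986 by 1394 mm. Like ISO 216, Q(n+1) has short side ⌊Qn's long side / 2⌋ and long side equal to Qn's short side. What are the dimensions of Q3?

348 × 493 mm

Q1: ⌊1394/2⌋ × 986 = 697 × 986 mm
Q2: ⌊986/2⌋ × 697 = 493 × 697 mm
Q3: ⌊697/2⌋ × 493 = 348 × 493 mm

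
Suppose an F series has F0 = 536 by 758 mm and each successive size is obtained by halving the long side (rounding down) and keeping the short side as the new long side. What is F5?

F1: ⌊758/2⌋ × 536 = 379 × 536 mm
F2: ⌊536/2⌋ × 379 = 268 × 379 mm
F3: ⌊379/2⌋ × 268 = 189 × 268 mm
F4: ⌊268/2⌋ × 189 = 134 × 189 mm
F5: ⌊189/2⌋ × 134 = 94 × 134 mm

94 × 134 mm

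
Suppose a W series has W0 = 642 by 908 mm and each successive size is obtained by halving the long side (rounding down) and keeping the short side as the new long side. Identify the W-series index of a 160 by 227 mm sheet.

W0: 642 × 908 mm
W1: 454 × 642 mm
W2: 321 × 454 mm
W3: 227 × 321 mm
W4: 160 × 227 mm
W5: 113 × 160 mm
→ matches W4.

W4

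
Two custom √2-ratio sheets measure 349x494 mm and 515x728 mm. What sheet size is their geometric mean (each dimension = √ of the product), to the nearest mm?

424 × 600 mm

Short side: √(349 · 515) = √179735 ≈ 424.0 → 424 mm
Long side: √(494 · 728) = √359632 ≈ 599.7 → 600 mm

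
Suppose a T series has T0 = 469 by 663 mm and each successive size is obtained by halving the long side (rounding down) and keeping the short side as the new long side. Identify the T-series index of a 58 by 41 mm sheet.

T7

T0: 469 × 663 mm
T1: 331 × 469 mm
T2: 234 × 331 mm
T3: 165 × 234 mm
T4: 117 × 165 mm
T5: 82 × 117 mm
T6: 58 × 82 mm
T7: 41 × 58 mm
T8: 29 × 41 mm
→ matches T7.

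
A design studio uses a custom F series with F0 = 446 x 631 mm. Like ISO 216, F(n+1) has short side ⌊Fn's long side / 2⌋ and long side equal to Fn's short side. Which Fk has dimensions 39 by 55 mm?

F0: 446 × 631 mm
F1: 315 × 446 mm
F2: 223 × 315 mm
F3: 157 × 223 mm
F4: 111 × 157 mm
F5: 78 × 111 mm
F6: 55 × 78 mm
F7: 39 × 55 mm
F8: 27 × 39 mm
→ matches F7.

F7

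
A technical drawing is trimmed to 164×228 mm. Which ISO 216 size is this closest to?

C5 (162 × 229 mm)

Aspect ratio 228/164 ≈ 1.390 (ISO target is √2 ≈ 1.414).
In the C-series (envelope sizes, between A and B): C5 = 162 × 229 mm.
Off by 3 mm total — nearest standard size.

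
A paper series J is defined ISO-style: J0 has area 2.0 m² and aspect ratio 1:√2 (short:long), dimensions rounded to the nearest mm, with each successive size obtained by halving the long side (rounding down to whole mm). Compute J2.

594 × 841 mm

Let J0's short side be w mm. w · w√2 = 2.0 m² = 2,000,000 mm², so w ≈ 1189.2 mm and w√2 ≈ 1681.8 mm → J0 = 1189 × 1682 mm.
J1: ⌊1682/2⌋ × 1189 = 841 × 1189 mm
J2: ⌊1189/2⌋ × 841 = 594 × 841 mm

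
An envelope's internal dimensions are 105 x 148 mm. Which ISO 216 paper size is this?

A6 (105 × 148 mm)

Aspect ratio 148/105 ≈ 1.410 — close to the ISO √2 ≈ 1.414.
In the A-series (A0 area = 1 m²): A6 = 105 × 148 mm.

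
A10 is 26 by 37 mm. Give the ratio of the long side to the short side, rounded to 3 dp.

1.423

37 / 26 = 1.423
ISO 216 targets √2 ≈ 1.414; the +0.009 deviation is from mm rounding.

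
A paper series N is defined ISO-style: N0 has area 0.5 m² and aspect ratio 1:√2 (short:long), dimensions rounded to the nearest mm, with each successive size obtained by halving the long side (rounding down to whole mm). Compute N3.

Let N0's short side be w mm. w · w√2 = 0.5 m² = 500,000 mm², so w ≈ 594.6 mm and w√2 ≈ 840.9 mm → N0 = 595 × 841 mm.
N1: ⌊841/2⌋ × 595 = 420 × 595 mm
N2: ⌊595/2⌋ × 420 = 297 × 420 mm
N3: ⌊420/2⌋ × 297 = 210 × 297 mm

210 × 297 mm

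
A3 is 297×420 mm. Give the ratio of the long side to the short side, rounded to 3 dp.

420 / 297 = 1.414
Matches √2 ≈ 1.414 — the ISO 216 defining ratio.

1.414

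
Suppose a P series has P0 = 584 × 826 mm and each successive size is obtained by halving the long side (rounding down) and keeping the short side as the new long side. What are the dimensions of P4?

P1 = 413 × 584 mm (from P0 by 1 halving).
P2: ⌊584/2⌋ × 413 = 292 × 413 mm
P3: ⌊413/2⌋ × 292 = 206 × 292 mm
P4: ⌊292/2⌋ × 206 = 146 × 206 mm

146 × 206 mm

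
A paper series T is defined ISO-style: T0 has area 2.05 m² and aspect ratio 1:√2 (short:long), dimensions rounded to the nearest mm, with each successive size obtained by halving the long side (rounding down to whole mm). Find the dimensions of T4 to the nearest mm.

301 × 425 mm

Let T0's short side be w mm. w · w√2 = 2.05 m² = 2,050,000 mm², so w ≈ 1204.0 mm and w√2 ≈ 1702.7 mm → T0 = 1204 × 1703 mm.
T1: ⌊1703/2⌋ × 1204 = 851 × 1204 mm
T2: ⌊1204/2⌋ × 851 = 602 × 851 mm
T3: ⌊851/2⌋ × 602 = 425 × 602 mm
T4: ⌊602/2⌋ × 425 = 301 × 425 mm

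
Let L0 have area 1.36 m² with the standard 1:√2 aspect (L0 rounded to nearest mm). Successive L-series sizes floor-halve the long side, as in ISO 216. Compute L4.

245 × 346 mm

Let L0's short side be w mm. w · w√2 = 1.36 m² = 1,360,000 mm², so w ≈ 980.6 mm and w√2 ≈ 1386.8 mm → L0 = 981 × 1387 mm.
L1: ⌊1387/2⌋ × 981 = 693 × 981 mm
L2: ⌊981/2⌋ × 693 = 490 × 693 mm
L3: ⌊693/2⌋ × 490 = 346 × 490 mm
L4: ⌊490/2⌋ × 346 = 245 × 346 mm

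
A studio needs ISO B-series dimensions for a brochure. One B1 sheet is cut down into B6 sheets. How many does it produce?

Each ISO step halves the sheet: 1 × B1 → 2 × B2 → 4 × B3 → 8 × B4 → …
From B1 to B6 is 5 halving steps: 2^5 = 32.

32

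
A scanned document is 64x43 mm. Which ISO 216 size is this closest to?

B9 (44 × 62 mm)

Aspect ratio 64/43 ≈ 1.488 (ISO target is √2 ≈ 1.414).
In the B-series (B0 = 1000 × 1414 mm): B9 = 44 × 62 mm.
Off by 3 mm total — nearest standard size.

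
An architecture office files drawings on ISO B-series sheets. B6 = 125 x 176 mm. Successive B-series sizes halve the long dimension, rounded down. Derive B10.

31 × 44 mm

B7: ⌊176/2⌋ × 125 = 88 × 125 mm
B8: ⌊125/2⌋ × 88 = 62 × 88 mm
B9: ⌊88/2⌋ × 62 = 44 × 62 mm
B10: ⌊62/2⌋ × 44 = 31 × 44 mm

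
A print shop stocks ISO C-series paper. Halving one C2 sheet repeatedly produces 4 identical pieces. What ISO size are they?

4 = 2^2, so 2 halving steps.
C2 → C3 → … → C4 after 2 steps.

C4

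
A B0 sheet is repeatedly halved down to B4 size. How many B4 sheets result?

B0 = 1000 × 1414 mm; B4 = 250 × 353 mm.
Each halving step doubles the count; 4 steps from B0 to B4.
2^4 = 16.

16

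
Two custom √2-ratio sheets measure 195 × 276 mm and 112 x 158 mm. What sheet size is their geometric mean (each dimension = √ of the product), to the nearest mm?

Short side: √(195 · 112) = √21840 ≈ 147.8 → 148 mm
Long side: √(276 · 158) = √43608 ≈ 208.8 → 209 mm

148 × 209 mm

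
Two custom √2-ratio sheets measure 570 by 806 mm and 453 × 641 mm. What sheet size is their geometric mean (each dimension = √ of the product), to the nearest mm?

508 × 719 mm

Short side: √(570 · 453) = √258210 ≈ 508.1 → 508 mm
Long side: √(806 · 641) = √516646 ≈ 718.8 → 719 mm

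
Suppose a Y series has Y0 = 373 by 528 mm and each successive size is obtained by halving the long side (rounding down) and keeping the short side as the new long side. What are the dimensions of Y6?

Y1: ⌊528/2⌋ × 373 = 264 × 373 mm
Y2: ⌊373/2⌋ × 264 = 186 × 264 mm
Y3: ⌊264/2⌋ × 186 = 132 × 186 mm
Y4: ⌊186/2⌋ × 132 = 93 × 132 mm
Y5: ⌊132/2⌋ × 93 = 66 × 93 mm
Y6: ⌊93/2⌋ × 66 = 46 × 66 mm

46 × 66 mm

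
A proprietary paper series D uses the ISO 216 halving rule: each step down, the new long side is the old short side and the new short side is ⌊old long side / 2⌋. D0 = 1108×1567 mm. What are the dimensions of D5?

195 × 277 mm

D1: ⌊1567/2⌋ × 1108 = 783 × 1108 mm
D2: ⌊1108/2⌋ × 783 = 554 × 783 mm
D3: ⌊783/2⌋ × 554 = 391 × 554 mm
D4: ⌊554/2⌋ × 391 = 277 × 391 mm
D5: ⌊391/2⌋ × 277 = 195 × 277 mm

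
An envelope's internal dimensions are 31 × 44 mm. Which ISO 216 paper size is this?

Aspect ratio 44/31 ≈ 1.419 — close to the ISO √2 ≈ 1.414.
In the B-series (B0 = 1000 × 1414 mm): B10 = 31 × 44 mm.

B10 (31 × 44 mm)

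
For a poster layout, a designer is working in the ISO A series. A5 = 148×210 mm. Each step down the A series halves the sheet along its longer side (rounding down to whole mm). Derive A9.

A6: ⌊210/2⌋ × 148 = 105 × 148 mm
A7: ⌊148/2⌋ × 105 = 74 × 105 mm
A8: ⌊105/2⌋ × 74 = 52 × 74 mm
A9: ⌊74/2⌋ × 52 = 37 × 52 mm

37 × 52 mm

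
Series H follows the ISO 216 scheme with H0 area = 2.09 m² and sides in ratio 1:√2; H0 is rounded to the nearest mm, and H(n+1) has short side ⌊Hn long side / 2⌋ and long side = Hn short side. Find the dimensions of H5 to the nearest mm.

Let H0's short side be w mm. w · w√2 = 2.09 m² = 2,090,000 mm², so w ≈ 1215.7 mm and w√2 ≈ 1719.2 mm → H0 = 1216 × 1719 mm.
H1: ⌊1719/2⌋ × 1216 = 859 × 1216 mm
H2: ⌊1216/2⌋ × 859 = 608 × 859 mm
H3: ⌊859/2⌋ × 608 = 429 × 608 mm
H4: ⌊608/2⌋ × 429 = 304 × 429 mm
H5: ⌊429/2⌋ × 304 = 214 × 304 mm

214 × 304 mm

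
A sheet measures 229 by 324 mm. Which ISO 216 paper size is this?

Aspect ratio 324/229 ≈ 1.415 — close to the ISO √2 ≈ 1.414.
In the C-series (envelope sizes, between A and B): C4 = 229 × 324 mm.

C4 (229 × 324 mm)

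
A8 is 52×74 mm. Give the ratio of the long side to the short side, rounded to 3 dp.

74 / 52 = 1.423
ISO 216 targets √2 ≈ 1.414; the +0.009 deviation is from mm rounding.

1.423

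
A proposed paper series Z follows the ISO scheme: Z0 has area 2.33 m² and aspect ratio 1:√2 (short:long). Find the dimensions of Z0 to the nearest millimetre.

Let the short side be w mm. Then w · w√2 = 2.33 m² = 2,330,000 mm².
w² = 2,330,000/√2, so w ≈ 1283.6 mm; long side = w√2 ≈ 1815.2 mm.

1284 × 1815 mm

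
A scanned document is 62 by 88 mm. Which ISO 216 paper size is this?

Aspect ratio 88/62 ≈ 1.419 — close to the ISO √2 ≈ 1.414.
In the B-series (B0 = 1000 × 1414 mm): B8 = 62 × 88 mm.

B8 (62 × 88 mm)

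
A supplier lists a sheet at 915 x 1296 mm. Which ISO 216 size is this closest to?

C0 (917 × 1297 mm)

Aspect ratio 1296/915 ≈ 1.416 — close to the ISO √2 ≈ 1.414.
In the C-series (envelope sizes, between A and B): C0 = 917 × 1297 mm.
Off by 3 mm total — nearest standard size.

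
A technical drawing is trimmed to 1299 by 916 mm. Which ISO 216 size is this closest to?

Aspect ratio 1299/916 ≈ 1.418 — close to the ISO √2 ≈ 1.414.
In the C-series (envelope sizes, between A and B): C0 = 917 × 1297 mm.
Off by 3 mm total — nearest standard size.

C0 (917 × 1297 mm)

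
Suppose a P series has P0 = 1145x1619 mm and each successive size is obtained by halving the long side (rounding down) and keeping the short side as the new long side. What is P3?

P1 = 809 × 1145 mm (from P0 by 1 halving).
P2: ⌊1145/2⌋ × 809 = 572 × 809 mm
P3: ⌊809/2⌋ × 572 = 404 × 572 mm

404 × 572 mm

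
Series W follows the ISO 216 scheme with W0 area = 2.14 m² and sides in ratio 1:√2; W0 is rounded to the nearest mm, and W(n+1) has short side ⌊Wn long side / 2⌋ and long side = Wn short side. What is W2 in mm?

615 × 870 mm

Let W0's short side be w mm. w · w√2 = 2.14 m² = 2,140,000 mm², so w ≈ 1230.1 mm and w√2 ≈ 1739.7 mm → W0 = 1230 × 1740 mm.
W1: ⌊1740/2⌋ × 1230 = 870 × 1230 mm
W2: ⌊1230/2⌋ × 870 = 615 × 870 mm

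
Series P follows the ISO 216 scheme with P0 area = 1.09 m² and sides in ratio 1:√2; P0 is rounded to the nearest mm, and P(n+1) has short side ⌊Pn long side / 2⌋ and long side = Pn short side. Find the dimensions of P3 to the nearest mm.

310 × 439 mm

Let P0's short side be w mm. w · w√2 = 1.09 m² = 1,090,000 mm², so w ≈ 877.9 mm and w√2 ≈ 1241.6 mm → P0 = 878 × 1242 mm.
P1: ⌊1242/2⌋ × 878 = 621 × 878 mm
P2: ⌊878/2⌋ × 621 = 439 × 621 mm
P3: ⌊621/2⌋ × 439 = 310 × 439 mm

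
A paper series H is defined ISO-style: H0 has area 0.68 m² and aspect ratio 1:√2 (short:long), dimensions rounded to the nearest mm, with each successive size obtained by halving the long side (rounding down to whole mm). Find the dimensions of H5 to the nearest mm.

Let H0's short side be w mm. w · w√2 = 0.68 m² = 680,000 mm², so w ≈ 693.4 mm and w√2 ≈ 980.6 mm → H0 = 693 × 981 mm.
H1: ⌊981/2⌋ × 693 = 490 × 693 mm
H2: ⌊693/2⌋ × 490 = 346 × 490 mm
H3: ⌊490/2⌋ × 346 = 245 × 346 mm
H4: ⌊346/2⌋ × 245 = 173 × 245 mm
H5: ⌊245/2⌋ × 173 = 122 × 173 mm

122 × 173 mm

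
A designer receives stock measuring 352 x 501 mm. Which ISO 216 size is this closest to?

Aspect ratio 501/352 ≈ 1.423 — close to the ISO √2 ≈ 1.414.
In the B-series (B0 = 1000 × 1414 mm): B3 = 353 × 500 mm.
Off by 2 mm total — nearest standard size.

B3 (353 × 500 mm)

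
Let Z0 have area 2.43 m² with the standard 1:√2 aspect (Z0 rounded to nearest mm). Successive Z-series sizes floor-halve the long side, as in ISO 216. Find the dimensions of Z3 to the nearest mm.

Let Z0's short side be w mm. w · w√2 = 2.43 m² = 2,430,000 mm², so w ≈ 1310.8 mm and w√2 ≈ 1853.8 mm → Z0 = 1311 × 1854 mm.
Z1: ⌊1854/2⌋ × 1311 = 927 × 1311 mm
Z2: ⌊1311/2⌋ × 927 = 655 × 927 mm
Z3: ⌊927/2⌋ × 655 = 463 × 655 mm

463 × 655 mm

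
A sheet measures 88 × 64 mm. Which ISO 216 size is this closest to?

B8 (62 × 88 mm)

Aspect ratio 88/64 ≈ 1.375 (ISO target is √2 ≈ 1.414).
In the B-series (B0 = 1000 × 1414 mm): B8 = 62 × 88 mm.
Off by 2 mm total — nearest standard size.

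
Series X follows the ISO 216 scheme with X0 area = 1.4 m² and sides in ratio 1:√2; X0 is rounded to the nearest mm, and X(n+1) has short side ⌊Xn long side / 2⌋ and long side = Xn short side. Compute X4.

248 × 351 mm

Let X0's short side be w mm. w · w√2 = 1.4 m² = 1,400,000 mm², so w ≈ 995.0 mm and w√2 ≈ 1407.1 mm → X0 = 995 × 1407 mm.
X1: ⌊1407/2⌋ × 995 = 703 × 995 mm
X2: ⌊995/2⌋ × 703 = 497 × 703 mm
X3: ⌊703/2⌋ × 497 = 351 × 497 mm
X4: ⌊497/2⌋ × 351 = 248 × 351 mm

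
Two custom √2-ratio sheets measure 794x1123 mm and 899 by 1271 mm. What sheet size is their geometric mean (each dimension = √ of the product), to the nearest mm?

845 × 1195 mm

Short side: √(794 · 899) = √713806 ≈ 844.9 → 845 mm
Long side: √(1123 · 1271) = √1427333 ≈ 1194.7 → 1195 mm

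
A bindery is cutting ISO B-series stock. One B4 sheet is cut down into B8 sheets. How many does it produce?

16

Each ISO step halves the sheet: 1 × B4 → 2 × B5 → 4 × B6 → 8 × B7 → …
From B4 to B8 is 4 halving steps: 2^4 = 16.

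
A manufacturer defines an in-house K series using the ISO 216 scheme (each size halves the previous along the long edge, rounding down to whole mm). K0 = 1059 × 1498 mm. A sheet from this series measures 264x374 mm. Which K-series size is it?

K0: 1059 × 1498 mm
K1: 749 × 1059 mm
K2: 529 × 749 mm
K3: 374 × 529 mm
K4: 264 × 374 mm
K5: 187 × 264 mm
→ matches K4.

K4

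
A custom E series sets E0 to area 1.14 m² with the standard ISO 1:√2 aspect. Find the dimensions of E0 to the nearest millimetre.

Let the short side be w mm. Then w · w√2 = 1.14 m² = 1,140,000 mm².
w² = 1,140,000/√2, so w ≈ 897.8 mm; long side = w√2 ≈ 1269.7 mm.

898 × 1270 mm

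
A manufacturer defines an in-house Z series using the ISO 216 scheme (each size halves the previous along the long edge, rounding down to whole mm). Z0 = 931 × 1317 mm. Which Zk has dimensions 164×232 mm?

Z5

Z0: 931 × 1317 mm
Z1: 658 × 931 mm
Z2: 465 × 658 mm
Z3: 329 × 465 mm
Z4: 232 × 329 mm
Z5: 164 × 232 mm
Z6: 116 × 164 mm
→ matches Z5.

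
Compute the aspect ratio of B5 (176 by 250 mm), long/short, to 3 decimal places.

1.420

250 / 176 = 1.420
ISO 216 targets √2 ≈ 1.414; the +0.006 deviation is from mm rounding.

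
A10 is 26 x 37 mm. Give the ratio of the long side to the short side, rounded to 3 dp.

37 / 26 = 1.423
ISO 216 targets √2 ≈ 1.414; the +0.009 deviation is from mm rounding.

1.423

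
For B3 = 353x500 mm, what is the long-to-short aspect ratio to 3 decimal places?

1.416

500 / 353 = 1.416
ISO 216 targets √2 ≈ 1.414; the +0.002 deviation is from mm rounding.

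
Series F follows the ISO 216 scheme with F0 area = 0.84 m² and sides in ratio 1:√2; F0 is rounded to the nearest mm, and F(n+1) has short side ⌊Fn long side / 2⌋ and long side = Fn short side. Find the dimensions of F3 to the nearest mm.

Let F0's short side be w mm. w · w√2 = 0.84 m² = 840,000 mm², so w ≈ 770.7 mm and w√2 ≈ 1089.9 mm → F0 = 771 × 1090 mm.
F1: ⌊1090/2⌋ × 771 = 545 × 771 mm
F2: ⌊771/2⌋ × 545 = 385 × 545 mm
F3: ⌊545/2⌋ × 385 = 272 × 385 mm

272 × 385 mm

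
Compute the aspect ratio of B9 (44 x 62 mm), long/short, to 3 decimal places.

62 / 44 = 1.409
ISO 216 targets √2 ≈ 1.414; the -0.005 deviation is from mm rounding.

1.409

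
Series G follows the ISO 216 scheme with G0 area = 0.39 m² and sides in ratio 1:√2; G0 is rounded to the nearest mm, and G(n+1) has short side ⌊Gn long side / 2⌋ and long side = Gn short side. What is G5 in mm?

92 × 131 mm

Let G0's short side be w mm. w · w√2 = 0.39 m² = 390,000 mm², so w ≈ 525.1 mm and w√2 ≈ 742.7 mm → G0 = 525 × 743 mm.
G1: ⌊743/2⌋ × 525 = 371 × 525 mm
G2: ⌊525/2⌋ × 371 = 262 × 371 mm
G3: ⌊371/2⌋ × 262 = 185 × 262 mm
G4: ⌊262/2⌋ × 185 = 131 × 185 mm
G5: ⌊185/2⌋ × 131 = 92 × 131 mm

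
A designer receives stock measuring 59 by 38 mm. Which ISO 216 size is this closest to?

C9 (40 × 57 mm)

Aspect ratio 59/38 ≈ 1.553 (ISO target is √2 ≈ 1.414).
In the C-series (envelope sizes, between A and B): C9 = 40 × 57 mm.
Off by 4 mm total — nearest standard size.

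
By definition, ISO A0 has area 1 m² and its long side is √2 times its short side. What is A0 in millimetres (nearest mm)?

Let the short side be w mm. Then the long side is w√2 and w · w√2 = 10⁶ mm².
w² = 10⁶/√2, so w = 1000 / 2^(1/4) ≈ 840.9 mm; long side = 1000 · 2^(1/4) ≈ 1189.2 mm.

841 × 1189 mm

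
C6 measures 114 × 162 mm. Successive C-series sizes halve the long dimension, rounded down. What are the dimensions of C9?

40 × 57 mm

C7: ⌊162/2⌋ × 114 = 81 × 114 mm
C8: ⌊114/2⌋ × 81 = 57 × 81 mm
C9: ⌊81/2⌋ × 57 = 40 × 57 mm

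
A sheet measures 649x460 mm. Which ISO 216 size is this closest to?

Aspect ratio 649/460 ≈ 1.411 — close to the ISO √2 ≈ 1.414.
In the C-series (envelope sizes, between A and B): C2 = 458 × 648 mm.
Off by 3 mm total — nearest standard size.

C2 (458 × 648 mm)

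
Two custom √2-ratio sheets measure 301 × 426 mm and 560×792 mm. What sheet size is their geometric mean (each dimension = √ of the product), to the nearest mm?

Short side: √(301 · 560) = √168560 ≈ 410.6 → 411 mm
Long side: √(426 · 792) = √337392 ≈ 580.9 → 581 mm

411 × 581 mm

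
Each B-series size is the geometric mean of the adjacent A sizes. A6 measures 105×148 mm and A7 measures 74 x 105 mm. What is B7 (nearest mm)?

88 × 125 mm

Short side: √(105 · 74) = √7770 ≈ 88.1 → 88 mm
Long side: √(148 · 105) = √15540 ≈ 124.7 → 125 mm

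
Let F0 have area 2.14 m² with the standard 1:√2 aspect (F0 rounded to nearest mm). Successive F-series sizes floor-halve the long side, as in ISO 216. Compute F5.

217 × 307 mm

Let F0's short side be w mm. w · w√2 = 2.14 m² = 2,140,000 mm², so w ≈ 1230.1 mm and w√2 ≈ 1739.7 mm → F0 = 1230 × 1740 mm.
F1: ⌊1740/2⌋ × 1230 = 870 × 1230 mm
F2: ⌊1230/2⌋ × 870 = 615 × 870 mm
F3: ⌊870/2⌋ × 615 = 435 × 615 mm
F4: ⌊615/2⌋ × 435 = 307 × 435 mm
F5: ⌊435/2⌋ × 307 = 217 × 307 mm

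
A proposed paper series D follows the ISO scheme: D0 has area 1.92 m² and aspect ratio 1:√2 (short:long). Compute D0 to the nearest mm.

1165 × 1648 mm

Let the short side be w mm. Then w · w√2 = 1.92 m² = 1,920,000 mm².
w² = 1,920,000/√2, so w ≈ 1165.2 mm; long side = w√2 ≈ 1647.8 mm.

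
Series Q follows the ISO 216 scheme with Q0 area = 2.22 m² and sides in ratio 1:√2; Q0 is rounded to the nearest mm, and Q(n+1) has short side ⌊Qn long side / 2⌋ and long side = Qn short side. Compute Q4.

313 × 443 mm

Let Q0's short side be w mm. w · w√2 = 2.22 m² = 2,220,000 mm², so w ≈ 1252.9 mm and w√2 ≈ 1771.9 mm → Q0 = 1253 × 1772 mm.
Q1: ⌊1772/2⌋ × 1253 = 886 × 1253 mm
Q2: ⌊1253/2⌋ × 886 = 626 × 886 mm
Q3: ⌊886/2⌋ × 626 = 443 × 626 mm
Q4: ⌊626/2⌋ × 443 = 313 × 443 mm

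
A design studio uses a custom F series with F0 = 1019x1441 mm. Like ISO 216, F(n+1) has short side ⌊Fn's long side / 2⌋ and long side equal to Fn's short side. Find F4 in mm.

F1: ⌊1441/2⌋ × 1019 = 720 × 1019 mm
F2: ⌊1019/2⌋ × 720 = 509 × 720 mm
F3: ⌊720/2⌋ × 509 = 360 × 509 mm
F4: ⌊509/2⌋ × 360 = 254 × 360 mm

254 × 360 mm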